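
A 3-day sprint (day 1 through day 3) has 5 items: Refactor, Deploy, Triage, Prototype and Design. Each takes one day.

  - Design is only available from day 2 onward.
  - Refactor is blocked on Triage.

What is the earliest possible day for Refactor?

Precedence pushes Refactor to at least day 2.
Refactor at day 2 is achievable: Deploy=day 1, Design=day 2, Prototype=day 1, Refactor=day 2, Triage=day 1.

day 2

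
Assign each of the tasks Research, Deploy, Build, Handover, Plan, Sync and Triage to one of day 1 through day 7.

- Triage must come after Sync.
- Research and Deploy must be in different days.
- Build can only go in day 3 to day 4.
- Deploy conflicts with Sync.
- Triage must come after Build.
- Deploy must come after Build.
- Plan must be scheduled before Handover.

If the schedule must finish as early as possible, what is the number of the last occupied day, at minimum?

The precedence chain requires at least 2 distinct days.
Propagating the time windows through the other constraints, Deploy can't land before day 4, so the schedule must run through at least day 4.
4 works (last occupied day: day 4): for example Deploy in day 4; Triage in day 4; Research in day 1; Sync in day 1; Plan in day 1; Handover in day 2; Build in day 3.

day 4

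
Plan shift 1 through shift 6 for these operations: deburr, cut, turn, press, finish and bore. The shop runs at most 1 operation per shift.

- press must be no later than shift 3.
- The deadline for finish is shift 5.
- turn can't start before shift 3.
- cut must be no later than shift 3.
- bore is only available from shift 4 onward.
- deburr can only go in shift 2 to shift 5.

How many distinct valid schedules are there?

44

Splitting on deburr: it can be shift 2 (8), shift 3 (8), shift 4 (14), shift 5 (14). Listing each branch's schedules as (cut, turn, press, finish, bore) by shift number:
deburr=shift 2: (1,4,3,5,6) (1,5,3,4,6) (1,6,3,4,5) (1,6,3,5,4) (3,4,1,5,6) (3,5,1,4,6) (3,6,1,4,5) (3,6,1,5,4) — 8.
deburr=shift 3: (1,4,2,5,6) (1,5,2,4,6) (1,6,2,4,5) (1,6,2,5,4) (2,4,1,5,6) (2,5,1,4,6) (2,6,1,4,5) (2,6,1,5,4) — 8.
deburr=shift 4: (1,3,2,5,6) (1,5,2,3,6) (1,5,3,2,6) (1,6,2,3,5) (1,6,3,2,5) (2,3,1,5,6) (2,5,1,3,6) (2,5,3,1,6) (2,6,1,3,5) (2,6,3,1,5) (3,5,1,2,6) (3,5,2,1,6) (3,6,1,2,5) (3,6,2,1,5) — 14.
deburr=shift 5: (1,3,2,4,6) (1,4,2,3,6) (1,4,3,2,6) (1,6,2,3,4) (1,6,3,2,4) (2,3,1,4,6) (2,4,1,3,6) (2,4,3,1,6) (2,6,1,3,4) (2,6,3,1,4) (3,4,1,2,6) (3,4,2,1,6) (3,6,1,2,4) (3,6,2,1,4) — 14.
Summing: 8 + 8 + 14 + 14 = 44.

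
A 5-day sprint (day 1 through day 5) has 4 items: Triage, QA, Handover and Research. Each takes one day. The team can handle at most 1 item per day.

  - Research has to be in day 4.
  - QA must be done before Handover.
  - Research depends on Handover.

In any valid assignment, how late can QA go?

day 2

Downstream work caps QA at day 2.
QA at day 2 is achievable: Handover in day 3, Triage in day 1, Research in day 4, QA in day 2.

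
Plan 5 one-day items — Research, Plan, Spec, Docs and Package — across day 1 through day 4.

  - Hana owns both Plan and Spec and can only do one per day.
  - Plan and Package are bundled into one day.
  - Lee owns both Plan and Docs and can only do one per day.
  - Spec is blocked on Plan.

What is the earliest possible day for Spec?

day 2

Precedence pushes Spec to at least day 2.
Spec at day 2 is achievable: Docs in day 2; Spec in day 2; Plan in day 1; Research in day 1; Package in day 1.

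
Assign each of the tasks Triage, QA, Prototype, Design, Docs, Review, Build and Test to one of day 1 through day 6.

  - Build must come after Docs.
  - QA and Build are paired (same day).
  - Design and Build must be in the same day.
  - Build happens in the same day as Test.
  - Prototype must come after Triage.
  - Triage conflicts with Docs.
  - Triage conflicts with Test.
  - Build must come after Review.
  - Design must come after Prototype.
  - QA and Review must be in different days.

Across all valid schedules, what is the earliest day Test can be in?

day 3

Test must be in the same day as Design, which can't be before day 3, so Test is at least day 3.
Test at day 3 is achievable: QA=day 3, Docs=day 2, Prototype=day 2, Review=day 1, Design=day 3, Test=day 3, Triage=day 1, Build=day 3.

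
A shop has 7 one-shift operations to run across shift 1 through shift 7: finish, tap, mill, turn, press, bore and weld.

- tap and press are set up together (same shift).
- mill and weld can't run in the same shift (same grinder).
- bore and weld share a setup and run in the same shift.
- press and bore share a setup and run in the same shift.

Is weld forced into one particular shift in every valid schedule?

No

weld can be shift 1 (e.g. bore=shift 1; finish=shift 1; tap=shift 1; mill=shift 2; turn=shift 1; press=shift 1; weld=shift 1) or shift 2 (e.g. finish in shift 1; tap in shift 2; mill in shift 1; bore in shift 2; weld in shift 2; turn in shift 1; press in shift 2).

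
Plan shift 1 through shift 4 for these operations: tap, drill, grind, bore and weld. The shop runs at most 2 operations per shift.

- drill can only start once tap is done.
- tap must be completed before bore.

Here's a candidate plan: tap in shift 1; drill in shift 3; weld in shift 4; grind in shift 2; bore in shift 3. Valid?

drill can only start once tap is done — holds.
The shop runs at most 2 operations per shift — holds.
tap must be completed before bore — holds.

Valid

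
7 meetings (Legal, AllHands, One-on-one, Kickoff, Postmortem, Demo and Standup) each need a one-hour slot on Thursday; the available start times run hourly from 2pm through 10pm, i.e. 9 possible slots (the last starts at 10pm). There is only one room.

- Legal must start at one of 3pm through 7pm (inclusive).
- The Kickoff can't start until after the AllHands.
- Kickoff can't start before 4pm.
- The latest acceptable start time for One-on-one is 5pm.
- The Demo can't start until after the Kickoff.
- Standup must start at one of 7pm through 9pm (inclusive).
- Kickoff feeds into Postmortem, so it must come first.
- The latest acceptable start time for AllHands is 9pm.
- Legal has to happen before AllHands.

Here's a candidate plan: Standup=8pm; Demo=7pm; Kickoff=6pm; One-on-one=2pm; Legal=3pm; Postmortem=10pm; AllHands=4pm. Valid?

Yes

The latest acceptable start time for One-on-one is 5pm — holds.
The Kickoff can't start until after the AllHands — holds.
Standup must start at one of 7pm through 9pm (inclusive) — holds.
Kickoff can't start before 4pm — holds.
Kickoff feeds into Postmortem, so it must come first — holds.
Legal must start at one of 3pm through 7pm (inclusive) — holds.
Legal has to happen before AllHands — holds.
The latest acceptable start time for AllHands is 9pm — holds.
There is only one room — holds.
The Demo can't start until after the Kickoff — holds.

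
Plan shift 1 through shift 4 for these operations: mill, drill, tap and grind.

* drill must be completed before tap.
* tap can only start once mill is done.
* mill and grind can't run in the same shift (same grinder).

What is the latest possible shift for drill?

Downstream work caps drill at shift 3.
drill at shift 3 is achievable: grind -> shift 2, tap -> shift 4, drill -> shift 3, mill -> shift 1.

shift 3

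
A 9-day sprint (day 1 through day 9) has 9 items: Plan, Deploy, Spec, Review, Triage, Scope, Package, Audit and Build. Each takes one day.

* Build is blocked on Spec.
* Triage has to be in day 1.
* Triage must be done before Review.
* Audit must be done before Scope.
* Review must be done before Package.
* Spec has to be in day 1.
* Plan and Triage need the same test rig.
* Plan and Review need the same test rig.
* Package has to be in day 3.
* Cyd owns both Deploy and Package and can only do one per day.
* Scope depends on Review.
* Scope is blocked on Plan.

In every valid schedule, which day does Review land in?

day 2

Triage is fixed at day 1 and must come before Review, so Review is at least day 2.
Package is fixed at day 3 and must come after Review, so Review is at most day 2.
So Review must be day 2.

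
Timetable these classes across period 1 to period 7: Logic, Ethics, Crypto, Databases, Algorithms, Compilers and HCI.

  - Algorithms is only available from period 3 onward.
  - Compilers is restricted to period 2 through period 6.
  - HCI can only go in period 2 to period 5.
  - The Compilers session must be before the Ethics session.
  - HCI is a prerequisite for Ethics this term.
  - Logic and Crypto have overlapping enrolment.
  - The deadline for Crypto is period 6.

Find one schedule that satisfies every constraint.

Compilers in period 2; Ethics in period 3; Algorithms in period 3; Crypto in period 1; HCI in period 2; Databases in period 1; Logic in period 2

Checking: HCI(period 2) before Ethics(period 3); Compilers(period 2) before Ethics(period 3); Logic(period 2) != Crypto(period 1); HCI=period 2 in [period 2,period 5]; Compilers=period 2 in [period 2,period 6]; Crypto=period 1 in [period 1,period 6]; Algorithms=period 3 in [period 3,period 7].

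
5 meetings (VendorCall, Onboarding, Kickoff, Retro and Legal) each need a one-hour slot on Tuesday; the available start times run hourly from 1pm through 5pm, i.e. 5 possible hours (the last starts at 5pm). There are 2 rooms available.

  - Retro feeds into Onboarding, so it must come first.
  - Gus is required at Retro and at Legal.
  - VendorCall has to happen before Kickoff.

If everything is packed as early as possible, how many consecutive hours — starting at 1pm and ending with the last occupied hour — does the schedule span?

The precedence chain requires at least 2 distinct hours.
With at most 2 per hour and 5 meetings, at least 3 hours are needed.
3 works (last occupied hour: 3pm): for example Legal -> 3pm; Onboarding -> 2pm; Retro -> 1pm; Kickoff -> 2pm; VendorCall -> 1pm.

3 hours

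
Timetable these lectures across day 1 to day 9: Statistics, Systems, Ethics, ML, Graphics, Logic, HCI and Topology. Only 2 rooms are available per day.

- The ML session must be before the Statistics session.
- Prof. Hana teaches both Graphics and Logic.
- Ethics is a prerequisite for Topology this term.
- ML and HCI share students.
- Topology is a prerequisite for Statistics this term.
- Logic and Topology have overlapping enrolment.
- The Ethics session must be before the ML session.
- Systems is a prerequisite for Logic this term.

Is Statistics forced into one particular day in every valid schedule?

No

Statistics can be day 3 (e.g. Logic in day 3, Graphics in day 4, Topology in day 2, Statistics in day 3, HCI in day 4, Systems in day 1, ML in day 2, Ethics in day 1) or day 4 (e.g. Graphics -> day 4, Ethics -> day 1, ML -> day 2, Statistics -> day 4, HCI -> day 3, Systems -> day 1, Logic -> day 3, Topology -> day 2).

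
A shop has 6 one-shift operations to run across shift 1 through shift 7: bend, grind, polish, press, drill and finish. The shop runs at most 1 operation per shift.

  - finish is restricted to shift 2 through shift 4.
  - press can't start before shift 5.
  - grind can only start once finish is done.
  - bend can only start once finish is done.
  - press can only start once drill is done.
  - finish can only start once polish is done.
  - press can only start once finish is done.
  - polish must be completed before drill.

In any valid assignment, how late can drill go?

Precedence pushes drill to at least shift 2; downstream work caps drill at shift 6.
drill at shift 6 is achievable: press in shift 7, polish in shift 1, grind in shift 4, drill in shift 6, bend in shift 3, finish in shift 2.

shift 6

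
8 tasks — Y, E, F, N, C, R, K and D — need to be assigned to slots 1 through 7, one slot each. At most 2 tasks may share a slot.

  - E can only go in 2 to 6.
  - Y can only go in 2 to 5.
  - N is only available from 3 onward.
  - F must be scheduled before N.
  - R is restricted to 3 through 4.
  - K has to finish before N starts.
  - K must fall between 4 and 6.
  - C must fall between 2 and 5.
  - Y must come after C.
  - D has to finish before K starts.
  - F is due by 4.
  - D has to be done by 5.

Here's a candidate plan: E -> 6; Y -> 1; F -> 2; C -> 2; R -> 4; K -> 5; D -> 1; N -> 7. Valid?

N is only available from 3 onward — holds.
C must fall between 2 and 5 — holds.
Y must come after C — violated.
Y can only go in 2 to 5 — violated.
At most 2 tasks may share a slot — holds.
K must fall between 4 and 6 — holds.
F must be scheduled before N — holds.
D has to finish before K starts — holds.
F is due by 4 — holds.
D has to be done by 5 — holds.
K has to finish before N starts — holds.
E can only go in 2 to 6 — holds.
R is restricted to 3 through 4 — holds.

No. Y can only go in 2 to 5 is not satisfied.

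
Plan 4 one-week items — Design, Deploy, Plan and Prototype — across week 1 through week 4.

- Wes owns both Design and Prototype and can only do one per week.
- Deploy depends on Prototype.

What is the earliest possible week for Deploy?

Precedence pushes Deploy to at least week 2.
Deploy at week 2 is achievable: Plan=week 1, Deploy=week 2, Design=week 2, Prototype=week 1.

week 2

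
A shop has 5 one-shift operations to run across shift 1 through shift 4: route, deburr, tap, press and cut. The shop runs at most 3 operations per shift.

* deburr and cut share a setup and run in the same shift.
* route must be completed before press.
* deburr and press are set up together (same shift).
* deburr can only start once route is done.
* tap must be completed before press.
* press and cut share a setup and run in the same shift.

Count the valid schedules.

Splitting on route: it can be shift 1 (6), shift 2 (5), shift 3 (3). Listing each branch's schedules as (deburr, tap, press, cut) by shift number:
route=shift 1: (2,1,2,2) (3,1,3,3) (3,2,3,3) (4,1,4,4) (4,2,4,4) (4,3,4,4) — 6.
route=shift 2: (3,1,3,3) (3,2,3,3) (4,1,4,4) (4,2,4,4) (4,3,4,4) — 5.
route=shift 3: (4,1,4,4) (4,2,4,4) (4,3,4,4) — 3.
Summing: 6 + 5 + 3 = 14.

14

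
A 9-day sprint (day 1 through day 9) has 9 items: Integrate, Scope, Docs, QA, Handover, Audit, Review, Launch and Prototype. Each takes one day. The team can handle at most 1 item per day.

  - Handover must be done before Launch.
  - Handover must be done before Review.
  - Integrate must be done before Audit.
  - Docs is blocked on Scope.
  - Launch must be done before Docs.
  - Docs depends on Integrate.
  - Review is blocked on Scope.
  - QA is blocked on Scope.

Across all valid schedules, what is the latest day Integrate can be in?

Downstream work caps Integrate at day 8.
Integrate at day 7 is achievable: Integrate in day 7; Docs in day 8; Launch in day 4; Audit in day 9; Handover in day 2; Review in day 3; Prototype in day 6; QA in day 5; Scope in day 1.
Nothing later works — the capacity limit rule out every day after day 7.

day 7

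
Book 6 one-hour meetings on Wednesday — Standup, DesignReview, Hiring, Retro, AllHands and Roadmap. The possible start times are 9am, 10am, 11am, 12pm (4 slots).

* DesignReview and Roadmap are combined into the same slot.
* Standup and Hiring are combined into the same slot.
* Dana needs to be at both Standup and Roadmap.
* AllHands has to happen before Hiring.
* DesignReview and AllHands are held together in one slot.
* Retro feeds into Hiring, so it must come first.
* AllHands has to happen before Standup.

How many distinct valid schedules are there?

Splitting on Standup: it can be 10am (1), 11am (4), 12pm (9). Listing each branch's schedules as (DesignReview, Hiring, Retro, AllHands, Roadmap):
Standup=10am: (9am,10am,9am,9am,9am) — 1.
Standup=11am: (9am,11am,9am,9am,9am) (9am,11am,10am,9am,9am) (10am,11am,9am,10am,10am) (10am,11am,10am,10am,10am) — 4.
Standup=12pm: (9am,12pm,9am,9am,9am) (9am,12pm,10am,9am,9am) (9am,12pm,11am,9am,9am) (10am,12pm,9am,10am,10am) (10am,12pm,10am,10am,10am) (10am,12pm,11am,10am,10am) (11am,12pm,9am,11am,11am) (11am,12pm,10am,11am,11am) (11am,12pm,11am,11am,11am) — 9.
Summing: 1 + 4 + 9 = 14.

14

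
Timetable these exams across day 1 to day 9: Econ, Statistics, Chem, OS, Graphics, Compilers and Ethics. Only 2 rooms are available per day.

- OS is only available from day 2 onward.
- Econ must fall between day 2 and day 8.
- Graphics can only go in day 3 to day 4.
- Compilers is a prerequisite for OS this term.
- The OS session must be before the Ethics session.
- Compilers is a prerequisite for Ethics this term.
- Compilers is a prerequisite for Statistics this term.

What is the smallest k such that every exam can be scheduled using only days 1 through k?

4 days

The precedence chain requires at least 3 distinct days.
With at most 2 per day and 7 exams, at least 4 days are needed.
4 works (last occupied day: day 4): for example Graphics -> day 3; Econ -> day 2; Compilers -> day 1; Statistics -> day 4; Ethics -> day 3; OS -> day 2; Chem -> day 1.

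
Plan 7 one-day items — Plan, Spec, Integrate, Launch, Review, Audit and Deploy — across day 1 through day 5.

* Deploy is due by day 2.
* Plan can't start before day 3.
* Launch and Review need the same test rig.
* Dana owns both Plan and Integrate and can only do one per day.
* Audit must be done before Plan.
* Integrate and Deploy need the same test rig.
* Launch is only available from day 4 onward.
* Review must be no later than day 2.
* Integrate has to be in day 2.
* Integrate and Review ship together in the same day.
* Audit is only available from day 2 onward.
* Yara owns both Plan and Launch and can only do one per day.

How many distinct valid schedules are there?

35

Splitting on Plan: it can be day 3 (10), day 4 (10), day 5 (15). Listing each branch's schedules as (Spec, Integrate, Launch, Review, Audit, Deploy) by day number:
Plan=day 3: (1,2,4,2,2,1) (1,2,5,2,2,1) (2,2,4,2,2,1) (2,2,5,2,2,1) (3,2,4,2,2,1) (3,2,5,2,2,1) (4,2,4,2,2,1) (4,2,5,2,2,1) (5,2,4,2,2,1) (5,2,5,2,2,1) — 10.
Plan=day 4: (1,2,5,2,2,1) (1,2,5,2,3,1) (2,2,5,2,2,1) (2,2,5,2,3,1) (3,2,5,2,2,1) (3,2,5,2,3,1) (4,2,5,2,2,1) (4,2,5,2,3,1) (5,2,5,2,2,1) (5,2,5,2,3,1) — 10.
Plan=day 5: (1,2,4,2,2,1) (1,2,4,2,3,1) (1,2,4,2,4,1) (2,2,4,2,2,1) (2,2,4,2,3,1) (2,2,4,2,4,1) (3,2,4,2,2,1) (3,2,4,2,3,1) (3,2,4,2,4,1) (4,2,4,2,2,1) (4,2,4,2,3,1) (4,2,4,2,4,1) (5,2,4,2,2,1) (5,2,4,2,3,1) (5,2,4,2,4,1) — 15.
Summing: 10 + 10 + 15 = 35.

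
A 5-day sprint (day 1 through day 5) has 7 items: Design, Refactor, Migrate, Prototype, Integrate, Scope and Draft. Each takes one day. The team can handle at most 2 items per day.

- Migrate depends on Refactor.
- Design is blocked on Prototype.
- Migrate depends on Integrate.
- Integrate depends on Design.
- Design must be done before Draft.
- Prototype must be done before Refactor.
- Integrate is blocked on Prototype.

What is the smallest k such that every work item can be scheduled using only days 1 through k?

4 days

The precedence chain requires at least 4 distinct days.
With at most 2 per day and 7 work items, at least 4 days are needed.
4 works (last occupied day: day 4): for example Draft -> day 3; Migrate -> day 4; Refactor -> day 2; Prototype -> day 1; Scope -> day 1; Integrate -> day 3; Design -> day 2.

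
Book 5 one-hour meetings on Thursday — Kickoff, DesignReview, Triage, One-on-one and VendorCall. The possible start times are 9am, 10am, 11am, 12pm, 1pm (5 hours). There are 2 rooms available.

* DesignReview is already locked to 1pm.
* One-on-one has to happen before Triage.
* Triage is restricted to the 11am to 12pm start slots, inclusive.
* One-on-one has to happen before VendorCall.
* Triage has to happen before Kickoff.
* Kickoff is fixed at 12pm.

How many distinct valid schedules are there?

Splitting on One-on-one: it can be 9am (4), 10am (3). Listing each branch's schedules as (Kickoff, DesignReview, Triage, VendorCall):
One-on-one=9am: (12pm,1pm,11am,10am) (12pm,1pm,11am,11am) (12pm,1pm,11am,12pm) (12pm,1pm,11am,1pm) — 4.
One-on-one=10am: (12pm,1pm,11am,11am) (12pm,1pm,11am,12pm) (12pm,1pm,11am,1pm) — 3.
Summing: 4 + 3 = 7.

7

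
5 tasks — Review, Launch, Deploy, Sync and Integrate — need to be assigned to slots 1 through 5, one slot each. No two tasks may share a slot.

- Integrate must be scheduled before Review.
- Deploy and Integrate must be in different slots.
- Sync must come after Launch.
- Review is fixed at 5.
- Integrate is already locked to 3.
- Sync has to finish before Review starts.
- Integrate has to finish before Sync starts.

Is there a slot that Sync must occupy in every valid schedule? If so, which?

4

Integrate is fixed at 3 and must come before Sync, so Sync is at least 4.
Review is fixed at 5 and must come after Sync, so Sync is at most 4.
So Sync must be 4.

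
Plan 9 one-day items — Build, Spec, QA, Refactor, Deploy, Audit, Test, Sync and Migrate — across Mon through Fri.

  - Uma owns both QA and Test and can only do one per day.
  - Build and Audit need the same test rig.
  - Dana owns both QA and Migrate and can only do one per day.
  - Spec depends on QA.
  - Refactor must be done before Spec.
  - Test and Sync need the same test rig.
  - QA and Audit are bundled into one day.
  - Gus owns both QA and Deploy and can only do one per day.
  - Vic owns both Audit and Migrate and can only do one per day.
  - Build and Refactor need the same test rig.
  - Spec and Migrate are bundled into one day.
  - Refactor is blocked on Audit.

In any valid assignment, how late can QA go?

Wed

QA must be in the same day as Audit, which can't be after Wed, so QA is at most Wed.
QA at Wed is achievable: Refactor=Thu, Spec=Fri, QA=Wed, Test=Mon, Audit=Wed, Deploy=Mon, Sync=Tue, Build=Mon, Migrate=Fri.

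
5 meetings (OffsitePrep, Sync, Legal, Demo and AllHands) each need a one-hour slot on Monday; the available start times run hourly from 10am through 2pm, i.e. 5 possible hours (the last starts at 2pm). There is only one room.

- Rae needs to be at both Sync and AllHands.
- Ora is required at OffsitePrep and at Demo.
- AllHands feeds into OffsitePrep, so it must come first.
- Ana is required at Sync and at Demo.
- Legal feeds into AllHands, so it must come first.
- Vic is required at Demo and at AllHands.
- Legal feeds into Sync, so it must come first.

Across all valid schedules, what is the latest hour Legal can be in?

Downstream work caps Legal at 12pm.
Legal at 11am is achievable: Demo in 10am, OffsitePrep in 1pm, AllHands in 12pm, Legal in 11am, Sync in 2pm.
Nothing later works — the conflict and capacity constraints rule out every hour after 11am.

11am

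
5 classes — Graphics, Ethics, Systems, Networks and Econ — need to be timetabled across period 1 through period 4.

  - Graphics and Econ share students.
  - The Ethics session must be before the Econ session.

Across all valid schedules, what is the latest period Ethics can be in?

Downstream work caps Ethics at period 3.
Ethics at period 3 is achievable: Networks -> period 1; Ethics -> period 3; Graphics -> period 1; Systems -> period 1; Econ -> period 4.

period 3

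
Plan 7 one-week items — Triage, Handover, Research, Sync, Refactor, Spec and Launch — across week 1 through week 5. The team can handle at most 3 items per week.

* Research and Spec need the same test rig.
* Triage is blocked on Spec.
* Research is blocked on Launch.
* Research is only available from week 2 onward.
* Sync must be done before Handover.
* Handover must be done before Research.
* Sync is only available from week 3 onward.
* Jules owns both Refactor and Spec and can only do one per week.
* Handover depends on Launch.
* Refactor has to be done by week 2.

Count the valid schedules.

Splitting on Triage: it can be week 2 (3), week 3 (6), week 4 (12), week 5 (18). Listing each branch's schedules as (Handover, Research, Sync, Refactor, Spec, Launch) by week number:
Triage=week 2: (4,5,3,2,1,1) (4,5,3,2,1,2) (4,5,3,2,1,3) — 3.
Triage=week 3: (4,5,3,1,2,1) (4,5,3,1,2,2) (4,5,3,1,2,3) (4,5,3,2,1,1) (4,5,3,2,1,2) (4,5,3,2,1,3) — 6.
Triage=week 4: (4,5,3,1,2,1) (4,5,3,1,2,2) (4,5,3,1,2,3) (4,5,3,1,3,1) (4,5,3,1,3,2) (4,5,3,1,3,3) (4,5,3,2,1,1) (4,5,3,2,1,2) (4,5,3,2,1,3) (4,5,3,2,3,1) (4,5,3,2,3,2) (4,5,3,2,3,3) — 12.
Triage=week 5: (4,5,3,1,2,1) (4,5,3,1,2,2) (4,5,3,1,2,3) (4,5,3,1,3,1) (4,5,3,1,3,2) (4,5,3,1,3,3) (4,5,3,1,4,1) (4,5,3,1,4,2) (4,5,3,1,4,3) (4,5,3,2,1,1) (4,5,3,2,1,2) (4,5,3,2,1,3) (4,5,3,2,3,1) (4,5,3,2,3,2) (4,5,3,2,3,3) (4,5,3,2,4,1) (4,5,3,2,4,2) (4,5,3,2,4,3) — 18.
Summing: 3 + 6 + 12 + 18 = 39.

39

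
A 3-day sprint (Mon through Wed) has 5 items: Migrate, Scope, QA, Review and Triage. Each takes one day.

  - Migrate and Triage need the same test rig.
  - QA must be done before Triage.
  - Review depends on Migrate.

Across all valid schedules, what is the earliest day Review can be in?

Tue

Precedence pushes Review to at least Tue.
Review at Tue is achievable: Scope=Mon; Triage=Tue; Migrate=Mon; Review=Tue; QA=Mon.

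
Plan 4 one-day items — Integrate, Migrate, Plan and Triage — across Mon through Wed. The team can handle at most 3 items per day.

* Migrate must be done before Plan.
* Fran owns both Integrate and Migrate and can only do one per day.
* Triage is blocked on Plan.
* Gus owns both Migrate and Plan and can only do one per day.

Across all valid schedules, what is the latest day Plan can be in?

Precedence pushes Plan to at least Tue; downstream work caps Plan at Tue.
Plan at Tue is achievable: Plan=Tue, Migrate=Mon, Integrate=Tue, Triage=Wed.

Tue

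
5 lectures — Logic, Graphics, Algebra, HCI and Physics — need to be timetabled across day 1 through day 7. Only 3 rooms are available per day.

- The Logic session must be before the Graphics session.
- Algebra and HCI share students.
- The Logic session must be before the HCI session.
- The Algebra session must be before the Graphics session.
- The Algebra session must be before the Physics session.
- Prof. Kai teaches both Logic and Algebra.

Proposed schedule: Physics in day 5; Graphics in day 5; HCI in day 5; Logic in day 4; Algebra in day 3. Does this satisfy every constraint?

The Algebra session must be before the Graphics session — holds.
The Algebra session must be before the Physics session — holds.
Prof. Kai teaches both Logic and Algebra — holds.
The Logic session must be before the Graphics session — holds.
Only 3 rooms are available per day — holds.
The Logic session must be before the HCI session — holds.
Algebra and HCI share students — holds.

Yes, all constraints hold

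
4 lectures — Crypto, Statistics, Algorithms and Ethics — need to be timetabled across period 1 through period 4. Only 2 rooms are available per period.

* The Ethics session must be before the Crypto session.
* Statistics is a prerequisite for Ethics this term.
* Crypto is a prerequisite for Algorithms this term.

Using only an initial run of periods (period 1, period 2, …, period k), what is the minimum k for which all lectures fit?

The precedence chain requires at least 4 distinct periods.
With at most 2 per period and 4 lectures, at least 2 periods are needed.
4 works (last occupied period: period 4): for example Statistics -> period 1, Ethics -> period 2, Crypto -> period 3, Algorithms -> period 4.

4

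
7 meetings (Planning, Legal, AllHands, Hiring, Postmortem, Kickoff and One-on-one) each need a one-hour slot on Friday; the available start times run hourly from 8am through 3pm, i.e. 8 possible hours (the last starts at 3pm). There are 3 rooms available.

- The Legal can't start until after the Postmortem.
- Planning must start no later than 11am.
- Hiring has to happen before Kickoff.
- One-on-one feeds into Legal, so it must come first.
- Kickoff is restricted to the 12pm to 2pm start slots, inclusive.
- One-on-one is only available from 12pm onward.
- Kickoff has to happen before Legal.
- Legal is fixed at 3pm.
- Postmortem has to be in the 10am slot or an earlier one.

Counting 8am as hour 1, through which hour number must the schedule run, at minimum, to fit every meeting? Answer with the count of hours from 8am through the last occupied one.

The precedence chain requires at least 3 distinct hours.
With at most 3 per hour and 7 meetings, at least 3 hours are needed.
Legal can't be placed before 3pm — that is hour 8 counting from 8am — so the schedule must run through at least 8 hours.
8 works (last occupied hour: 3pm): for example Postmortem in 8am, Legal in 3pm, One-on-one in 12pm, Hiring in 8am, Kickoff in 12pm, Planning in 8am, AllHands in 9am.

8 hours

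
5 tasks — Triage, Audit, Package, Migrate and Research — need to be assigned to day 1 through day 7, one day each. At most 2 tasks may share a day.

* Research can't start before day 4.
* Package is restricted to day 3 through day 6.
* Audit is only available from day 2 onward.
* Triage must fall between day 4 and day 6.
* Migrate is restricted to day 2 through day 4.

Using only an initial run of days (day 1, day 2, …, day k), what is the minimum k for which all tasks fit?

4 days

With at most 2 per day and 5 tasks, at least 3 days are needed.
Triage can't be placed before day 4, so the schedule must run through at least day 4.
4 works (last occupied day: day 4): for example Package=day 3, Triage=day 4, Audit=day 2, Research=day 4, Migrate=day 2.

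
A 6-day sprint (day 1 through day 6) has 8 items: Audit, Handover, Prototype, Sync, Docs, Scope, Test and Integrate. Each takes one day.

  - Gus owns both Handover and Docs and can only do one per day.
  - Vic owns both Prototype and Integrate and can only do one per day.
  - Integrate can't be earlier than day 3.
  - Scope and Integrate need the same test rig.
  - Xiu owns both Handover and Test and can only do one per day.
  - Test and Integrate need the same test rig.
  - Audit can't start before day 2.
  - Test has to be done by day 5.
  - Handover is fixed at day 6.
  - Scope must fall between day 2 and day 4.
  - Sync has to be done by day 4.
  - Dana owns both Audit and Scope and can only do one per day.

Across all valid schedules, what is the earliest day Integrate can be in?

day 3

Integrate is available from day 3.
Integrate at day 3 is achievable: Scope -> day 2; Sync -> day 1; Audit -> day 3; Prototype -> day 1; Docs -> day 1; Integrate -> day 3; Test -> day 1; Handover -> day 6.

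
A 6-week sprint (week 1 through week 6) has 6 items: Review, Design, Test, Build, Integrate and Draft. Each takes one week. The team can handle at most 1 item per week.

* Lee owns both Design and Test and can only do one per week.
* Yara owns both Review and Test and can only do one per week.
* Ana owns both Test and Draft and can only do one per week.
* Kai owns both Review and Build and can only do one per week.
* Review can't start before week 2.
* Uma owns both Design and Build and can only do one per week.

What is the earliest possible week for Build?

Build at week 1 is achievable: Build=week 1, Design=week 3, Test=week 4, Draft=week 6, Review=week 2, Integrate=week 5.

week 1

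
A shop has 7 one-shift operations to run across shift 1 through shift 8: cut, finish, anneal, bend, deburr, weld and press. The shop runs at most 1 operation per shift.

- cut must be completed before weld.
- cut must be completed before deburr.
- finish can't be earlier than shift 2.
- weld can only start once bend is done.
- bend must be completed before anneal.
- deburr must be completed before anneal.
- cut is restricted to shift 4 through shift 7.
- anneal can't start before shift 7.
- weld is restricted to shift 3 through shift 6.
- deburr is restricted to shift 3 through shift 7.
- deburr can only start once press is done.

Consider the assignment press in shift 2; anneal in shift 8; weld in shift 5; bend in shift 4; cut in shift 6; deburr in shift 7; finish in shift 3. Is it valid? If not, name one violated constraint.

No — it violates: cut must be completed before weld

deburr can only start once press is done — holds.
bend must be completed before anneal — holds.
weld can only start once bend is done — holds.
weld is restricted to shift 3 through shift 6 — holds.
finish can't be earlier than shift 2 — holds.
anneal can't start before shift 7 — holds.
cut must be completed before deburr — holds.
deburr is restricted to shift 3 through shift 7 — holds.
cut is restricted to shift 4 through shift 7 — holds.
deburr must be completed before anneal — holds.
The shop runs at most 1 operation per shift — holds.
cut must be completed before weld — violated.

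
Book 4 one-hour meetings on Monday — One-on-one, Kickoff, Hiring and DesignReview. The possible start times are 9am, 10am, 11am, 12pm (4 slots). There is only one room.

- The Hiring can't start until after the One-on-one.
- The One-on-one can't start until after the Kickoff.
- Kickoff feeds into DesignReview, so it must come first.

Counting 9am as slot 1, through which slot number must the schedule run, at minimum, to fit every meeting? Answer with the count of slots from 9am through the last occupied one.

The precedence chain requires at least 3 distinct slots.
With at most 1 per slot and 4 meetings, at least 4 slots are needed.
4 works (last occupied slot: 12pm): for example Hiring in 11am; DesignReview in 12pm; Kickoff in 9am; One-on-one in 10am.

4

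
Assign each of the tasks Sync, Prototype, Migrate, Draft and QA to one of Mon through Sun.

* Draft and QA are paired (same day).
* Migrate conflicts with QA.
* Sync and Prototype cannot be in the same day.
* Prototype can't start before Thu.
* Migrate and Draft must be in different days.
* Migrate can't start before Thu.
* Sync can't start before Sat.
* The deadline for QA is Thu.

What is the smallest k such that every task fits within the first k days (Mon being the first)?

6

Sync can't be placed before Sat — that is day 6 counting from Mon — so the schedule must run through at least 6 days.
6 works (last occupied day: Sat): for example Draft in Mon, Sync in Sat, QA in Mon, Migrate in Thu, Prototype in Thu.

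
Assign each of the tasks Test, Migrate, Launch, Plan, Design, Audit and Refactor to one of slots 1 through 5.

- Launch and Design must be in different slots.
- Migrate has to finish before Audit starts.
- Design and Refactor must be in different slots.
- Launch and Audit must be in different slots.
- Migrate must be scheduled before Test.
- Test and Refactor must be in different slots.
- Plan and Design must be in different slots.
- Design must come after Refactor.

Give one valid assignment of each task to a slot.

Design in 2, Audit in 2, Plan in 1, Test in 2, Refactor in 1, Migrate in 1, Launch in 1

Checking: Refactor(1) before Design(2); Migrate(1) before Test(2); Migrate(1) before Audit(2); Launch(1) != Audit(2); Design(2) != Refactor(1); Test(2) != Refactor(1); Launch(1) != Design(2); Plan(1) != Design(2).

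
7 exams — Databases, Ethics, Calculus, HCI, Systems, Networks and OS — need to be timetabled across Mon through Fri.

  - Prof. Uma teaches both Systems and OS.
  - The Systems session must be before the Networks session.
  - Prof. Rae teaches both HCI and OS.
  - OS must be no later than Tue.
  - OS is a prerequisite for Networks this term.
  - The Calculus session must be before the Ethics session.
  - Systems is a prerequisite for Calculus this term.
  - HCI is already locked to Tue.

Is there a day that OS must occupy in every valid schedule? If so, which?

Mon

OS's window is Mon–Tue.
HCI is fixed at Tue, and OS can't share a day with HCI.
So OS must be Mon.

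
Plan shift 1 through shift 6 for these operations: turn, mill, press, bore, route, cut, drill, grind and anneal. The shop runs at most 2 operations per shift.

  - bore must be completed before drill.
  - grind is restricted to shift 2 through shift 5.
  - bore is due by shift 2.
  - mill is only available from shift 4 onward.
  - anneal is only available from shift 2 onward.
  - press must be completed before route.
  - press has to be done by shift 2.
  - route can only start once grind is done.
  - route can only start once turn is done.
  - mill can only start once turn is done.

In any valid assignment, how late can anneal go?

shift 6

Anneal is available from shift 2.
anneal at shift 6 is achievable: press in shift 1; grind in shift 2; mill in shift 4; cut in shift 4; bore in shift 1; route in shift 3; turn in shift 2; anneal in shift 6; drill in shift 3.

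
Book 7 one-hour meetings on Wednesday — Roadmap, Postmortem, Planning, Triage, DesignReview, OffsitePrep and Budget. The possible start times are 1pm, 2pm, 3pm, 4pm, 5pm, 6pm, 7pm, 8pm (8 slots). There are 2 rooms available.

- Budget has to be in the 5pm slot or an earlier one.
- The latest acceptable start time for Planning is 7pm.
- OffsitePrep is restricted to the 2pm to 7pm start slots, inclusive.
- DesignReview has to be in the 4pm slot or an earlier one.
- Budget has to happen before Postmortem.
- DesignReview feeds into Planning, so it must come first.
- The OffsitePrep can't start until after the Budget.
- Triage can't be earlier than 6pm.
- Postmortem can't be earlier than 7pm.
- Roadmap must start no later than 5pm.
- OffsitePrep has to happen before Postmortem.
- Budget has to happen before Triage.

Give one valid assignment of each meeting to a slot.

Postmortem in 7pm; Planning in 3pm; DesignReview in 1pm; Budget in 1pm; OffsitePrep in 2pm; Roadmap in 2pm; Triage in 6pm

Checking: Budget(1pm) before OffsitePrep(2pm); OffsitePrep(2pm) before Postmortem(7pm); Budget(1pm) before Postmortem(7pm); DesignReview(1pm) before Planning(3pm); Budget(1pm) before Triage(6pm); Budget=1pm in [1pm,5pm]; Roadmap=2pm in [1pm,5pm]; Triage=6pm in [6pm,8pm]; Planning=3pm in [1pm,7pm]; Postmortem=7pm in [7pm,8pm]; OffsitePrep=2pm in [2pm,7pm]; DesignReview=1pm in [1pm,4pm]; max 2 per slot (cap 2).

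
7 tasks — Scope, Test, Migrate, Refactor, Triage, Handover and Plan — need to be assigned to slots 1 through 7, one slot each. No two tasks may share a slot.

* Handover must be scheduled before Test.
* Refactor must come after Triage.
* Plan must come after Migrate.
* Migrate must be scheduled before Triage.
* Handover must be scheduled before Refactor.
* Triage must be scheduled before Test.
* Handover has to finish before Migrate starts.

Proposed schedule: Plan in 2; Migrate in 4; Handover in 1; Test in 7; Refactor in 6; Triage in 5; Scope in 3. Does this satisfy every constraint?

Handover must be scheduled before Refactor — holds.
Handover has to finish before Migrate starts — holds.
Plan must come after Migrate — violated.
Handover must be scheduled before Test — holds.
No two tasks may share a slot — holds.
Triage must be scheduled before Test — holds.
Migrate must be scheduled before Triage — holds.
Refactor must come after Triage — holds.

Invalid. Plan must come after Migrate.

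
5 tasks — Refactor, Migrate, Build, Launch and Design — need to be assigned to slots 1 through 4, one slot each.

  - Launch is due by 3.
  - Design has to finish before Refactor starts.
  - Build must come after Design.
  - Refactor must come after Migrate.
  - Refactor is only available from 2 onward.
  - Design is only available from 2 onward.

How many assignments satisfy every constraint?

39

Splitting on Refactor: it can be 3 (12), 4 (27). Listing each branch's schedules as (Migrate, Build, Launch, Design):
Refactor=3: (1,3,1,2) (1,3,2,2) (1,3,3,2) (1,4,1,2) (1,4,2,2) (1,4,3,2) (2,3,1,2) (2,3,2,2) (2,3,3,2) (2,4,1,2) (2,4,2,2) (2,4,3,2) — 12.
Refactor=4: (1,3,1,2) (1,3,2,2) (1,3,3,2) (1,4,1,2) (1,4,1,3) (1,4,2,2) (1,4,2,3) (1,4,3,2) (1,4,3,3) (2,3,1,2) (2,3,2,2) (2,3,3,2) (2,4,1,2) (2,4,1,3) (2,4,2,2) (2,4,2,3) (2,4,3,2) (2,4,3,3) (3,3,1,2) (3,3,2,2) (3,3,3,2) (3,4,1,2) (3,4,1,3) (3,4,2,2) (3,4,2,3) (3,4,3,2) (3,4,3,3) — 27.
Summing: 12 + 27 = 39.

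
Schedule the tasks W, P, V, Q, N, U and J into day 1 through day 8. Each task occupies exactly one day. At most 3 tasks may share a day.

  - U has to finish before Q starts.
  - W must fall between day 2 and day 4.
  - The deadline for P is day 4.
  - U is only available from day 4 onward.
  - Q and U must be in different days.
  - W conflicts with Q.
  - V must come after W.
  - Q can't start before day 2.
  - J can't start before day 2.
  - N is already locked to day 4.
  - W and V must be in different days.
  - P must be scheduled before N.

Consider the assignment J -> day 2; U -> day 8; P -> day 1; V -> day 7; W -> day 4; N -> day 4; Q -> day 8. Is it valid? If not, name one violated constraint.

U has to finish before Q starts — violated.
P must be scheduled before N — holds.
W and V must be in different days — holds.
W conflicts with Q — holds.
At most 3 tasks may share a day — holds.
U is only available from day 4 onward — holds.
Q and U must be in different days — violated.
W must fall between day 2 and day 4 — holds.
Q can't start before day 2 — holds.
V must come after W — holds.
J can't start before day 2 — holds.
N is already locked to day 4 — holds.
The deadline for P is day 4 — holds.

Invalid. Q and U must be in different days.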